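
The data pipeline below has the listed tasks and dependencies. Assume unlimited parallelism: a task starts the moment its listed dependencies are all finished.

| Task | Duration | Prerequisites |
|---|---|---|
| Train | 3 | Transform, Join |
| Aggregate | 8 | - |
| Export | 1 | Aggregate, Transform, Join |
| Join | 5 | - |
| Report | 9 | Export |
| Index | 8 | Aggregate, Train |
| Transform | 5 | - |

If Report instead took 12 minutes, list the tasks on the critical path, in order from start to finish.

Critical path before the change: Aggregate→Export→Report = 8+1+9 = 18 giving 18 minutes.
Report lies on that path, so at 12 minutes the path becomes 21 minutes.
No other chain overtakes it, so the finish is 21 minutes.

Aggregate, Export, Report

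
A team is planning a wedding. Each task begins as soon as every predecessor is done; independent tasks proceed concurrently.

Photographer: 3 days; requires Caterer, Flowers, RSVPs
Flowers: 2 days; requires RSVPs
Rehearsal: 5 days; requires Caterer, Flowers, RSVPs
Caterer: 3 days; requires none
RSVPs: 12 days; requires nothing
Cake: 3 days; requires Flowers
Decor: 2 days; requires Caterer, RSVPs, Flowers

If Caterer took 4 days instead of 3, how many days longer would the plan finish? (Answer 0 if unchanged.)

As given, the longest chain is RSVPs→Flowers→Rehearsal = 12+2+5 = 19, so the finish is 19 days.
Caterer is off the critical path — its longest chain is 8 days, giving 11 of slack.
That remains the longest chain; total 19 days.
Change in finish: 19 − 19 = +0 days.

0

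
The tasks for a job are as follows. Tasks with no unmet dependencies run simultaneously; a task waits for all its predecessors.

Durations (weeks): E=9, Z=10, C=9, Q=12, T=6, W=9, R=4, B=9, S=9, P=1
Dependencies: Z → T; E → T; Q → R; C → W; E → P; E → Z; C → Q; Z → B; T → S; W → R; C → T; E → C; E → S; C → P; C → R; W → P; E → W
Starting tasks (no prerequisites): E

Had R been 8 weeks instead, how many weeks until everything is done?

38

As given, the longest chain is E→C→Q→R = 9+9+12+4 = 34, so the finish is 34 weeks.
R is on the critical path; changing it to 8 makes that path 38 weeks.
The critical path is still E→C→Q→R; finish is now 38 weeks.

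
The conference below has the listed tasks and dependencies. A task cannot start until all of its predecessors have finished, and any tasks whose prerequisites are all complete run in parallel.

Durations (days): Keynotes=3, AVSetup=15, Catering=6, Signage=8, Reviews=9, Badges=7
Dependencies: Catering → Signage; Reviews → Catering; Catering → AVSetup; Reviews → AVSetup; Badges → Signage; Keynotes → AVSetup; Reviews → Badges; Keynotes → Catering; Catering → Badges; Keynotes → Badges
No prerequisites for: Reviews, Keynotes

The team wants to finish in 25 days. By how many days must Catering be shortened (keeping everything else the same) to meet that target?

Current finish: 30 days; target: 25.
Catering is on every critical path, so each day cut from Catering cuts the finish by one (this holds down to a finish of 25).
Need 30 − 25 = 5 days off Catering → Catering becomes 1 day, finish becomes 25.

5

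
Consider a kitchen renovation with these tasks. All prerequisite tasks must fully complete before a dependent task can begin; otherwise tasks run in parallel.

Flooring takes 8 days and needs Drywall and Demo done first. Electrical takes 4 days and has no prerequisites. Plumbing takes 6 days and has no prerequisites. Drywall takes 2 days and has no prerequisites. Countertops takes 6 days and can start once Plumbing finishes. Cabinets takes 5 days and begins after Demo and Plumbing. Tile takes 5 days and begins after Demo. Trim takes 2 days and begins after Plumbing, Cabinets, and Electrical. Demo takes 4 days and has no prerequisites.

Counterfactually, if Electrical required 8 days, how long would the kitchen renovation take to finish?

The binding path is Plumbing→Cabinets→Trim = 6+5+2 = 13; finish at 13 days.
Electrical has 7 days of float (longest path through it is 6).
No other chain overtakes it, so the finish is 13 days.

13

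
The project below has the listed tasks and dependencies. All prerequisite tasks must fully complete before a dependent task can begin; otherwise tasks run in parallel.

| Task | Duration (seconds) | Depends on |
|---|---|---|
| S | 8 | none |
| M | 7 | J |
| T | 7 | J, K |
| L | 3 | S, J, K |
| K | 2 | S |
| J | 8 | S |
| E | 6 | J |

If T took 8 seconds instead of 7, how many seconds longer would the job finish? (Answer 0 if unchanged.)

Actual critical path: S→J→T = 8+8+7 = 23 ⇒ 23 seconds.
Since T is critical, the +1 change carries straight to that chain (now 24 seconds).
The critical path is still S→J→T; finish is now 24 seconds.
Change in finish: 24 − 23 = +1 seconds.

1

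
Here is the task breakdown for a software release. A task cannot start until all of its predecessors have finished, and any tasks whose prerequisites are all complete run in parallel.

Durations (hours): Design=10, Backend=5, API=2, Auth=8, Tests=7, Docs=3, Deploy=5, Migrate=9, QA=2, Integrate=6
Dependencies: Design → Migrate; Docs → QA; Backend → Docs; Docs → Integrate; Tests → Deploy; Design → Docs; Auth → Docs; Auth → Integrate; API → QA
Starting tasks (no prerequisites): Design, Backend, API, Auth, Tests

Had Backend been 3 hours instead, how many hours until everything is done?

Actual critical path: Design→Docs→Integrate = 10+3+6 = 19 ⇒ 19 hours.
The longest path through Backend is only 14 hours, so Backend has float 5.
The critical path is still Design→Docs→Integrate; finish is now 19 hours.

19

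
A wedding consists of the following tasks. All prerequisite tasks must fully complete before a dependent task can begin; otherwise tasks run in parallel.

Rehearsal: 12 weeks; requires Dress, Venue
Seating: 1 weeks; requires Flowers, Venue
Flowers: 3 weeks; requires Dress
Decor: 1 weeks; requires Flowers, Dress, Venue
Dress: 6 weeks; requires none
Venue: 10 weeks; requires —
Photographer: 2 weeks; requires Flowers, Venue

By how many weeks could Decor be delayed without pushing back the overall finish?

Critical path: Venue→Rehearsal = 10+12 = 22, so the finish is 22 weeks.
The longest chain containing Decor totals 11 weeks.
Slack of Decor = 21 − 10 = 11 weeks.

11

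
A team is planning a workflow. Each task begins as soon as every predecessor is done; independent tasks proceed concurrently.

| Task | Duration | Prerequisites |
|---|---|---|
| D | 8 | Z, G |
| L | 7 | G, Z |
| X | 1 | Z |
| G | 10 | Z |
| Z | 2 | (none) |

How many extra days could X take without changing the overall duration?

Critical path: Z→G→D = 2+10+8 = 20, so the finish is 20 days.
X finishes as early as 3 and must finish by 20.
Float = 20 − 3 = 17.

17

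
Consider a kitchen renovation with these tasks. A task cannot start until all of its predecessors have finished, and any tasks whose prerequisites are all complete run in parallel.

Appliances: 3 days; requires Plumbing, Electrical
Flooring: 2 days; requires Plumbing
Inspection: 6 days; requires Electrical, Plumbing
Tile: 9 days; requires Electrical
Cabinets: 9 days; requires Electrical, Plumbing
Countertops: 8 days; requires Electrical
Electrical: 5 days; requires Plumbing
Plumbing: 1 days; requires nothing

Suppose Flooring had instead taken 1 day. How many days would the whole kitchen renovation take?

15

The binding path is Plumbing→Electrical→Cabinets = 1+5+9 = 15; finish at 15 days.
Flooring is off the critical path — its longest chain is 3 days, giving 12 of slack.
That remains the longest chain; total 15 days.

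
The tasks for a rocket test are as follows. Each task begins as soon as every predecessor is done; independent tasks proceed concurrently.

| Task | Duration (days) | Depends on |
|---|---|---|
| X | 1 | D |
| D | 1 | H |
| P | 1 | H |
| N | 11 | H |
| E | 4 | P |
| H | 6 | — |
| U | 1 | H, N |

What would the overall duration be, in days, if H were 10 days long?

The binding path is H→N→U = 6+11+1 = 18; finish at 18 days.
Since H is critical, the +4 change carries straight to that chain (now 22 days).
That remains the longest chain; total 22 days.

22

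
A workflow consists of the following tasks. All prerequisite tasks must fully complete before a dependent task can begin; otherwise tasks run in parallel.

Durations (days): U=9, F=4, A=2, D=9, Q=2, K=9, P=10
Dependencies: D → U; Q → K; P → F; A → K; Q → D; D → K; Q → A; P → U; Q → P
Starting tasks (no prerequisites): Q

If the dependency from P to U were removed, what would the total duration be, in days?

Before: longest chain Q→P→U = 2+10+9 = 21, finish 21.
Without P→U, U's earliest start moves from 12 to 11.
New critical path: Q→D→U = 2+9+9 = 20 ⇒ 20 days.

20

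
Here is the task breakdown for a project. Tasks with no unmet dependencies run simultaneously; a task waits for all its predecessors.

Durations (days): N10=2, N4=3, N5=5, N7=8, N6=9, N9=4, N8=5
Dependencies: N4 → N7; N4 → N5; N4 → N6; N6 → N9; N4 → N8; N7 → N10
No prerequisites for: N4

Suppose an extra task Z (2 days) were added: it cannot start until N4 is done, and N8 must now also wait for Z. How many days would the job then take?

16

Originally the job takes 16 days.
With Z inserted, N8 now waits for max(N4, Z).
New critical path: N4→N6→N9 = 3+9+4 = 16 ⇒ 16 days.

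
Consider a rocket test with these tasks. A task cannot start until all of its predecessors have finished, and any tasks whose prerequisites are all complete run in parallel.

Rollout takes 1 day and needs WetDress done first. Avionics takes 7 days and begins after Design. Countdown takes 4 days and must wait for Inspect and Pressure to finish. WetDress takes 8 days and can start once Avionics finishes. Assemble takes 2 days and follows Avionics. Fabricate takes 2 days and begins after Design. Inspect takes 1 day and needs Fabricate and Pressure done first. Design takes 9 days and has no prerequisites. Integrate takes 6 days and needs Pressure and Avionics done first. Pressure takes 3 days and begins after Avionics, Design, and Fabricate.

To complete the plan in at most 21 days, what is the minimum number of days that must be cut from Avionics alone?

Current finish: 25 days; target: 21.
Avionics is on every critical path, so each day cut from Avionics cuts the finish by one (this holds down to a finish of 20).
Need 25 − 21 = 4 days off Avionics → Avionics becomes 3 days, finish becomes 21.

4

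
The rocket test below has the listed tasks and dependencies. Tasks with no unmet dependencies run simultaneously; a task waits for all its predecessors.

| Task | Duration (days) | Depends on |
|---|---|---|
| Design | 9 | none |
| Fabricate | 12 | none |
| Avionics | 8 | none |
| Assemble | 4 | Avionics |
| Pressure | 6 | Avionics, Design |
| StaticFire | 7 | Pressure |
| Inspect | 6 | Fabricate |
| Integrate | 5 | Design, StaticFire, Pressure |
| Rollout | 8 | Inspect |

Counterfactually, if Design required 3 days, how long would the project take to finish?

The binding path is Design→Pressure→StaticFire→Integrate = 9+6+7+5 = 27; finish at 27 days.
Since Design is critical, the -6 change carries straight to that chain (now 21 days).
New critical path: Fabricate→Inspect→Rollout = 12+6+8 = 26 ⇒ 26 days.

26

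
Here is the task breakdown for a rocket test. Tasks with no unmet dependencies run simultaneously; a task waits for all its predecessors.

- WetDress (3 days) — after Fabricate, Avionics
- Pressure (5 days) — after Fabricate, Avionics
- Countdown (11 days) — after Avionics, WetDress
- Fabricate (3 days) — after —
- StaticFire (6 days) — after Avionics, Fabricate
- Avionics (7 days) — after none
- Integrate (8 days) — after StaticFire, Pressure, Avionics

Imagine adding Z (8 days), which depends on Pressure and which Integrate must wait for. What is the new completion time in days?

28

Originally the job takes 21 days.
With Z inserted, Integrate now waits for max(StaticFire, Pressure, Avionics, Z).
New critical path: Avionics→Pressure→Z→Integrate = 7+5+8+8 = 28 ⇒ 28 days.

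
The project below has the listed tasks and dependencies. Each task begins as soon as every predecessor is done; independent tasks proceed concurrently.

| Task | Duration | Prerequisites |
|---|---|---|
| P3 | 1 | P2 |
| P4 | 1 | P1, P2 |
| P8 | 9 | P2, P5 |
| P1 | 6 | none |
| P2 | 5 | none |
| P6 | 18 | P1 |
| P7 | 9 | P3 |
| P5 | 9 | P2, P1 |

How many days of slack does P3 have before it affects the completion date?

9

The longest chain is P1→P5→P8 = 6+9+9 = 24; overall finish 24 days.
Longest path through P3: 15 days (earliest finish 6, latest finish 15).
Slack of P3 = 14 − 5 = 9 days.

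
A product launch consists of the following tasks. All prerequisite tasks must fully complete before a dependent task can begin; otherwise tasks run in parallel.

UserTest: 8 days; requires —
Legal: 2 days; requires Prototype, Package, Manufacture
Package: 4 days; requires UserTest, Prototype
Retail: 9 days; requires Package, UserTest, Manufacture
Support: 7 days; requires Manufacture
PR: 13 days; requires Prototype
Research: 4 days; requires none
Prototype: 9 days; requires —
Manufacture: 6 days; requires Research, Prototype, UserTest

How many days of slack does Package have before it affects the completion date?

2

Critical path: Prototype→Manufacture→Retail = 9+6+9 = 24, so the finish is 24 days.
Longest path through Package: 22 days (earliest finish 13, latest finish 15).
So Package can slip 15 − 13 = 2 days.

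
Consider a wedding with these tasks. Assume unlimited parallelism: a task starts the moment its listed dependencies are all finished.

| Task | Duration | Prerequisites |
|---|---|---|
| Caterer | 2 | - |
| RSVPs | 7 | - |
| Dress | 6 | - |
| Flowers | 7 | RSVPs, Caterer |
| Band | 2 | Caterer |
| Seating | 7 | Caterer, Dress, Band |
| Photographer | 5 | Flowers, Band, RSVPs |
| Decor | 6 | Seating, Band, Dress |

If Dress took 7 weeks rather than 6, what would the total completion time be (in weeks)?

Critical path before the change: Dress→Seating→Decor = 6+7+6 = 19 giving 19 weeks.
Dress is on the critical path; changing it to 7 makes that path 20 weeks.
That remains the longest chain; total 20 weeks.

20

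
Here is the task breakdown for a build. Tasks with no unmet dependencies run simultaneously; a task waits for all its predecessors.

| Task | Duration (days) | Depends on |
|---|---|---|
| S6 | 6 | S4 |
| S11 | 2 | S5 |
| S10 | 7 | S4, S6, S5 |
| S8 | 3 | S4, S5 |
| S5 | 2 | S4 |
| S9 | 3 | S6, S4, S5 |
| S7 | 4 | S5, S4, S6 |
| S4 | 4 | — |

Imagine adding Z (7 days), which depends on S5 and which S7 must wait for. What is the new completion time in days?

Originally the project takes 17 days.
With Z inserted, S7 now waits for max(S5, S4, S6, Z).
New critical path: S4→S5→Z→S7 = 4+2+7+4 = 17 ⇒ 17 days.

17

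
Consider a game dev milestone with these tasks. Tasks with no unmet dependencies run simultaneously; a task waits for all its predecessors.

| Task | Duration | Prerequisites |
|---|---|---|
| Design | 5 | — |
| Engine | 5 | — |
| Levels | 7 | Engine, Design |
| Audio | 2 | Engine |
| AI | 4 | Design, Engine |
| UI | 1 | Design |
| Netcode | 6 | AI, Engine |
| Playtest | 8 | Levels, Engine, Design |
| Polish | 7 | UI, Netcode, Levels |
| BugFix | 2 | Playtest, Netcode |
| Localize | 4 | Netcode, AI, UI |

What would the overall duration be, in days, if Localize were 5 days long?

22

Actual critical path: Design→Levels→Playtest→BugFix = 5+7+8+2 = 22 ⇒ 22 days.
Localize is off the critical path — its longest chain is 19 days, giving 3 of slack.
That remains the longest chain; total 22 days.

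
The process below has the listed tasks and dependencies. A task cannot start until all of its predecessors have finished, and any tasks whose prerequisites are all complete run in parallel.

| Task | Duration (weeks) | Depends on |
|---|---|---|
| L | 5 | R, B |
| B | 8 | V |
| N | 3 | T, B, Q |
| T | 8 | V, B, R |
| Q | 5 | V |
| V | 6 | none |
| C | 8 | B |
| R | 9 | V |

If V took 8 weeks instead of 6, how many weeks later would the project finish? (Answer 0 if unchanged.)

Critical path before the change: V→R→T→N = 6+9+8+3 = 26 giving 26 weeks.
V lies on that path, so at 8 weeks the path becomes 28 weeks.
That remains the longest chain; total 28 weeks.
Change in finish: 28 − 26 = +2 weeks.

2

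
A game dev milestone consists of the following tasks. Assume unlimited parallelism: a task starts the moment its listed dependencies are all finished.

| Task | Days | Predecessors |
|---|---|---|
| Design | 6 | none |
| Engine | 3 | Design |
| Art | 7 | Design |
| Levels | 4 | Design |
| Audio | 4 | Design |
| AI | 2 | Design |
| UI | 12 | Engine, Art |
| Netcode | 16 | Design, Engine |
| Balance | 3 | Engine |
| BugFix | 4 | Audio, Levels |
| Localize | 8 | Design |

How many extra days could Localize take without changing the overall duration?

Critical path: Design→Engine→Netcode = 6+3+16 = 25, so the finish is 25 days.
Longest path through Localize: 14 days (earliest finish 14, latest finish 25).
Float = 25 − 14 = 11.

11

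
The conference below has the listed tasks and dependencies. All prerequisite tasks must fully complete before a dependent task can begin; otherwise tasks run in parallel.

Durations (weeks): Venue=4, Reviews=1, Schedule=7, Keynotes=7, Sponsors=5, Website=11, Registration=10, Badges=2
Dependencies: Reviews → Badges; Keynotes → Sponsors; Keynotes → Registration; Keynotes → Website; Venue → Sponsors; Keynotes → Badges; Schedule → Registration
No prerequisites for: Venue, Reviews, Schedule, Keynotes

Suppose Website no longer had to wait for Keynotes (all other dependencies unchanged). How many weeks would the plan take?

17

Original critical path: Keynotes→Website = 7+11 = 18 ⇒ 18 weeks.
Without Keynotes→Website, Website's earliest start moves from 7 to 0.
New critical path: Schedule→Registration = 7+10 = 17 ⇒ 17 weeks.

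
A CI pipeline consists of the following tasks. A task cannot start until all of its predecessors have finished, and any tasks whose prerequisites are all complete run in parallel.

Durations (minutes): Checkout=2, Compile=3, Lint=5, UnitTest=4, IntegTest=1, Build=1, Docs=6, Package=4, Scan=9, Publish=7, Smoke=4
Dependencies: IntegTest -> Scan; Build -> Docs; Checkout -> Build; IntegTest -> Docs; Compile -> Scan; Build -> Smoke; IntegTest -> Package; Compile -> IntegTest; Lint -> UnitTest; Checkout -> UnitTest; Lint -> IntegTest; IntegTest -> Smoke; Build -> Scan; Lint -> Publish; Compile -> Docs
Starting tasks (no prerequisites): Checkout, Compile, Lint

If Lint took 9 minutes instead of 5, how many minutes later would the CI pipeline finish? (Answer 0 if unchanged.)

Actual critical path: Lint→IntegTest→Scan = 5+1+9 = 15 ⇒ 15 minutes.
Since Lint is critical, the +4 change carries straight to that chain (now 19 minutes).
No other chain overtakes it, so the finish is 19 minutes.
Change in finish: 19 − 15 = +4 minutes.

4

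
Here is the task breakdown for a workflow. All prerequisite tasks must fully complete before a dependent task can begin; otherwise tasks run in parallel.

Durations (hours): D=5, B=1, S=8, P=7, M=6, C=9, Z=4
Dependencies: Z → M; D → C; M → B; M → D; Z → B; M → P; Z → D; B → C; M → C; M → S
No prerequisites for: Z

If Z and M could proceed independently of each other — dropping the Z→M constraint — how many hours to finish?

20

Original critical path: Z→M→D→C = 4+6+5+9 = 24 ⇒ 24 hours.
Without Z→M, M's earliest start moves from 4 to 0.
The longest chain is now M→D→C = 6+5+9 = 20, so the workflow takes 20 hours.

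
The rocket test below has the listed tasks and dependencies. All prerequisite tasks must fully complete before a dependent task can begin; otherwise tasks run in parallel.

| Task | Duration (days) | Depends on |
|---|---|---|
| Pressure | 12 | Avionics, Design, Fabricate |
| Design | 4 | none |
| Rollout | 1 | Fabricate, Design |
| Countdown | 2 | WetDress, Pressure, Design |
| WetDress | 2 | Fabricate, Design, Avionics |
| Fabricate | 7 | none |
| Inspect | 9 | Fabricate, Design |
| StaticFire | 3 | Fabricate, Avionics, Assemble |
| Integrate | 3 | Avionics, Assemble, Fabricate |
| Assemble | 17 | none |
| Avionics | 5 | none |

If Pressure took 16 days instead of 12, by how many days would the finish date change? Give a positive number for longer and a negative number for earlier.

Actual critical path: Fabricate→Pressure→Countdown = 7+12+2 = 21 ⇒ 21 days.
Since Pressure is critical, the +4 change carries straight to that chain (now 25 days).
No other chain overtakes it, so the finish is 25 days.
Change in finish: 25 − 21 = +4 days.

4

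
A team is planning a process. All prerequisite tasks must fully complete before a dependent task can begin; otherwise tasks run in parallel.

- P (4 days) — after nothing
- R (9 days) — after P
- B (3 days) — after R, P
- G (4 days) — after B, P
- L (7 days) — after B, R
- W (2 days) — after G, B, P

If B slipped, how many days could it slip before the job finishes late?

P→R→B→L = 4+9+3+7 = 23 sets the makespan at 23 days.
B finishes as early as 16 and must finish by 16.
Float = 23 − 23 = 0.

0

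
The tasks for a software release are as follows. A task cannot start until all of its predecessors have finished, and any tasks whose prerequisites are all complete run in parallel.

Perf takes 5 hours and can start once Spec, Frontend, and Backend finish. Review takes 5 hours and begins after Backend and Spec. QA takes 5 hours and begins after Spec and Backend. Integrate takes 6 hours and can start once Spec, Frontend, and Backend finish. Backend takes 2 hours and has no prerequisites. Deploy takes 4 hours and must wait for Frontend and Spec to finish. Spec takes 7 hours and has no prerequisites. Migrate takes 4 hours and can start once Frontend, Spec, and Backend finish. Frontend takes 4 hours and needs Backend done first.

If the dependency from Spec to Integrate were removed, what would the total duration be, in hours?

With the dependency in place, Spec→Integrate = 7+6 = 13 sets the finish at 13 hours.
Without Spec→Integrate, Integrate's earliest start moves from 7 to 6.
After: Spec→Review = 7+5 = 12 → 12 hours.

12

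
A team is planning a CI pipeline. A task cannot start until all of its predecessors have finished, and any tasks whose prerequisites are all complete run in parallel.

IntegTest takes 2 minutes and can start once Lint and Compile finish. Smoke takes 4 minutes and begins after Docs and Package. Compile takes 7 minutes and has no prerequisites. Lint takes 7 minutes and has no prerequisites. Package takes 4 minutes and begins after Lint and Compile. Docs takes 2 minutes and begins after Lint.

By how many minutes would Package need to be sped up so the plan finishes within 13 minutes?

2

Current finish: 15 minutes; target: 13.
Package is on every critical path, so each minute cut from Package cuts the finish by one (this holds down to a finish of 13).
Need 15 − 13 = 2 minutes off Package → Package becomes 2 minutes, finish becomes 13.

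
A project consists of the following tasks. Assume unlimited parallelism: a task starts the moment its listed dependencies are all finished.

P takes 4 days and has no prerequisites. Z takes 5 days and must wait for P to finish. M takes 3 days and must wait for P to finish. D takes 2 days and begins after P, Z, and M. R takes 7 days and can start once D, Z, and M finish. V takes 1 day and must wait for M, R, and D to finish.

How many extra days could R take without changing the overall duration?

0

Critical path: P→Z→D→R→V = 4+5+2+7+1 = 19, so the finish is 19 days.
The longest chain containing R totals 19 days.
So R can slip 18 − 18 = 0 days.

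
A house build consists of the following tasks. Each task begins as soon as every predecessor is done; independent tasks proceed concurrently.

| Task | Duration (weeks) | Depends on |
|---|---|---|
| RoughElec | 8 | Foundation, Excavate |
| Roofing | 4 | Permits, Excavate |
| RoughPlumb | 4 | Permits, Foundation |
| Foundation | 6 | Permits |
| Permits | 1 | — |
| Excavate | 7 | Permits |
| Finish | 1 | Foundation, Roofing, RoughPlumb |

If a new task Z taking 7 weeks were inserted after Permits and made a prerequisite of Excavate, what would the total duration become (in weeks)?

23

Originally the schedule takes 16 weeks.
With Z inserted, Excavate now waits for max(Permits, Z).
New critical path: Permits→Z→Excavate→RoughElec = 1+7+7+8 = 23 ⇒ 23 weeks.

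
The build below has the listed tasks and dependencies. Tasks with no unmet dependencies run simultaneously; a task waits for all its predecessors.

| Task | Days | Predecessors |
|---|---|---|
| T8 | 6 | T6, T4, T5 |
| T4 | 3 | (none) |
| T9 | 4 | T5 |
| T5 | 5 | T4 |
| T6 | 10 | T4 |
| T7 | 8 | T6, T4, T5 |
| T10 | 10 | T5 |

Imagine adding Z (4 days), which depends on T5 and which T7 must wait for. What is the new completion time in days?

21

Originally the plan takes 21 days.
With Z inserted, T7 now waits for max(T6, T4, T5, Z).
New critical path: T4→T6→T7 = 3+10+8 = 21 ⇒ 21 days.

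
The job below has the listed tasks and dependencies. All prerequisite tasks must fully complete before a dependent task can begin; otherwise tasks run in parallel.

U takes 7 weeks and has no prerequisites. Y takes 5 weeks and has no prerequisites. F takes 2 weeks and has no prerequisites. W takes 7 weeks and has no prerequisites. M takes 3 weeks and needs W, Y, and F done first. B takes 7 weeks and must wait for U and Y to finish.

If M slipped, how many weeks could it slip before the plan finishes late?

4

The longest chain is U→B = 7+7 = 14; overall finish 14 weeks.
M finishes as early as 10 and must finish by 14.
Slack of M = 11 − 7 = 4 weeks.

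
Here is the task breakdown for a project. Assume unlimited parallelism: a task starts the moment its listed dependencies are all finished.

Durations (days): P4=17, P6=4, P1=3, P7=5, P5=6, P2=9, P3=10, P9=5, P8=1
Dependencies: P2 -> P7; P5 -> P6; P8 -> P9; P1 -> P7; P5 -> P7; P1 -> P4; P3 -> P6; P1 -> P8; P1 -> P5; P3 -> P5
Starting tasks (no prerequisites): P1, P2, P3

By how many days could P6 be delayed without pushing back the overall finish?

The longest chain is P3→P5→P7 = 10+6+5 = 21; overall finish 21 days.
P6 finishes as early as 20 and must finish by 21.
Slack of P6 = 17 − 16 = 1 day.

1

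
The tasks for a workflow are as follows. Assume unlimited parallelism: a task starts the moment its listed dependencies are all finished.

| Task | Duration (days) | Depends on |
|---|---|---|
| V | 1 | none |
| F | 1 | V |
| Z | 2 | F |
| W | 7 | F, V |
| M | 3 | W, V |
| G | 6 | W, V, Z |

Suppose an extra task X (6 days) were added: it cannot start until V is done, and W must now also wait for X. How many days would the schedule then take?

20

Originally the schedule takes 15 days.
With X inserted, W now waits for max(F, V, X).
New critical path: V→X→W→G = 1+6+7+6 = 20 ⇒ 20 days.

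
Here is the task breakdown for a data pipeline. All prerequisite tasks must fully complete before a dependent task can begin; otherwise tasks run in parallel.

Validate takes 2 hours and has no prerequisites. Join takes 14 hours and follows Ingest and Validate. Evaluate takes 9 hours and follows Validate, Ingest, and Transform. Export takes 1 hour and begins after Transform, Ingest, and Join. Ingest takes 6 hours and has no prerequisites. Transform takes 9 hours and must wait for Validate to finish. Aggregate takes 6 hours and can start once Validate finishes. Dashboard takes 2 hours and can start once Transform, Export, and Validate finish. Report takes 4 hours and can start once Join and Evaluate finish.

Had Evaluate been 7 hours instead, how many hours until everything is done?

24

As given, the longest chain is Validate→Transform→Evaluate→Report = 2+9+9+4 = 24, so the finish is 24 hours.
Evaluate is on the critical path; changing it to 7 makes that path 22 hours.
Now Ingest→Join→Report = 6+14+4 = 24 is longest, so the finish becomes 24 hours.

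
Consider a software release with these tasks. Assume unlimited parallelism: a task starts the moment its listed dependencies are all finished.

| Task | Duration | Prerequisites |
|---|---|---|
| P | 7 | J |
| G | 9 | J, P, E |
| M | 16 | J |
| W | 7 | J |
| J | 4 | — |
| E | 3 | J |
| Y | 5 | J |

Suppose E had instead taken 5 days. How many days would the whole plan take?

Critical path before the change: J→M = 4+16 = 20 giving 20 days.
E is off the critical path — its longest chain is 16 days, giving 4 of slack.
No other chain overtakes it, so the finish is 20 days.

20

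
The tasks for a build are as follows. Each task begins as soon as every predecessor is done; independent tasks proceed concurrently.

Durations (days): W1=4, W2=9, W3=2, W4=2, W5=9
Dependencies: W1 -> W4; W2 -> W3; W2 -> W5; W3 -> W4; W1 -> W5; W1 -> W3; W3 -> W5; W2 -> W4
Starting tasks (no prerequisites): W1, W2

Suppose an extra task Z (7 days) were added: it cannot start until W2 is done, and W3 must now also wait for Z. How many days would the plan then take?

Originally the plan takes 20 days.
With Z inserted, W3 now waits for max(W1, W2, Z).
New critical path: W2→Z→W3→W5 = 9+7+2+9 = 27 ⇒ 27 days.

27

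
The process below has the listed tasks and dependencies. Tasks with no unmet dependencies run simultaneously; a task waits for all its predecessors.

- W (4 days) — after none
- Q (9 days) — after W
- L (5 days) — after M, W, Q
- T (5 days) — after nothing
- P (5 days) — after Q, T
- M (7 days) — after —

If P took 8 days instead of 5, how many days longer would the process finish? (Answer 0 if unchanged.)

The binding path is W→Q→P = 4+9+5 = 18; finish at 18 days.
Since P is critical, the +3 change carries straight to that chain (now 21 days).
No other chain overtakes it, so the finish is 21 days.
Change in finish: 21 − 18 = +3 days.

3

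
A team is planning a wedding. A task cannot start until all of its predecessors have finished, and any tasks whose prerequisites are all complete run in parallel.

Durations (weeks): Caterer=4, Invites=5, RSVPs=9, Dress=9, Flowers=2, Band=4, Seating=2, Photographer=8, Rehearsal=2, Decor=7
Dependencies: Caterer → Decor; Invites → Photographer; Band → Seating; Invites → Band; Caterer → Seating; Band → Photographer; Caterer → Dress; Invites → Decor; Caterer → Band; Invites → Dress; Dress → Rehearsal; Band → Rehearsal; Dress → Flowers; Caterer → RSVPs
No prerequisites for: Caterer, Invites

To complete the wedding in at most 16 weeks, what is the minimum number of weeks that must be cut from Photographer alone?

1

Current finish: 17 weeks; target: 16.
Photographer is on every critical path, so each week cut from Photographer cuts the finish by one (this holds down to a finish of 16).
Need 17 − 16 = 1 week off Photographer → Photographer becomes 7 weeks, finish becomes 16.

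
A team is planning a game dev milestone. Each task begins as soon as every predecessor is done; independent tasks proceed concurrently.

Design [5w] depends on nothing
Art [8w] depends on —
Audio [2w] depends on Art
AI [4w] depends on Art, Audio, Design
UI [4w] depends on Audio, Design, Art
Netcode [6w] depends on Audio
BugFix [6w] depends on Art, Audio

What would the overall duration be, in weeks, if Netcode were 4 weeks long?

Critical path before the change: Art→Audio→Netcode = 8+2+6 = 16 giving 16 weeks.
Netcode lies on that path, so at 4 weeks the path becomes 14 weeks.
The binding chain switches to Art→Audio→BugFix = 8+2+6 = 16; finish 16 weeks.

16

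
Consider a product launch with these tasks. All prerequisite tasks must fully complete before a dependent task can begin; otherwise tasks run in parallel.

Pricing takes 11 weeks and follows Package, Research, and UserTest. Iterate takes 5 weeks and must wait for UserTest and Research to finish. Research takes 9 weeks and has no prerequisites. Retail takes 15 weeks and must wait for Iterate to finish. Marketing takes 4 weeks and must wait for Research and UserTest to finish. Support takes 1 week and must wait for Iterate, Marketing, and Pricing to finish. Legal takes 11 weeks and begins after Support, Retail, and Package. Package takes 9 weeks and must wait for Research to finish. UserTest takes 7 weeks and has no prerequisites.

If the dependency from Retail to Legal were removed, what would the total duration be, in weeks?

41

With the dependency in place, Research→Package→Pricing→Support→Legal = 9+9+11+1+11 = 41 sets the finish at 41 weeks.
Dropping Retail→Legal doesn't change Legal's earliest start (30); another predecessor still binds.
New critical path: Research→Package→Pricing→Support→Legal = 9+9+11+1+11 = 41 ⇒ 41 weeks.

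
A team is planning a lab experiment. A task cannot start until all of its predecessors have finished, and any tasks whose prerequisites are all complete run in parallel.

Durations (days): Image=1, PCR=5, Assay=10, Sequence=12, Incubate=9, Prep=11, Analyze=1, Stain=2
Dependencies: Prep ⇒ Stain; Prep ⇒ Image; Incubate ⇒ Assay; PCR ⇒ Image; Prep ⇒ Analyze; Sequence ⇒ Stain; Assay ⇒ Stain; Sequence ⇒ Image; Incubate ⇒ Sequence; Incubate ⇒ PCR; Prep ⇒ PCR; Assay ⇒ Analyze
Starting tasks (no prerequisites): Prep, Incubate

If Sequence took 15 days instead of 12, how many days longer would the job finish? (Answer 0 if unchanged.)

3

The binding path is Incubate→Sequence→Stain = 9+12+2 = 23; finish at 23 days.
Sequence lies on that path, so at 15 days the path becomes 26 days.
No other chain overtakes it, so the finish is 26 days.
Change in finish: 26 − 23 = +3 days.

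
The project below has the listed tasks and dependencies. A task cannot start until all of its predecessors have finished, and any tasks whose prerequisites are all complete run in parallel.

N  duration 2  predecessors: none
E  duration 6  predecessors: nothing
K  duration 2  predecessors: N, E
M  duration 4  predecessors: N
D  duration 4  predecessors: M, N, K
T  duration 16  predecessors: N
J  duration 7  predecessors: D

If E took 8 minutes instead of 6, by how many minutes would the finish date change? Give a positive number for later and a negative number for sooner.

2

As given, the longest chain is E→K→D→J = 6+2+4+7 = 19, so the finish is 19 minutes.
E is on the critical path; changing it to 8 makes that path 21 minutes.
The critical path is still E→K→D→J; finish is now 21 minutes.
Change in finish: 21 − 19 = +2 minutes.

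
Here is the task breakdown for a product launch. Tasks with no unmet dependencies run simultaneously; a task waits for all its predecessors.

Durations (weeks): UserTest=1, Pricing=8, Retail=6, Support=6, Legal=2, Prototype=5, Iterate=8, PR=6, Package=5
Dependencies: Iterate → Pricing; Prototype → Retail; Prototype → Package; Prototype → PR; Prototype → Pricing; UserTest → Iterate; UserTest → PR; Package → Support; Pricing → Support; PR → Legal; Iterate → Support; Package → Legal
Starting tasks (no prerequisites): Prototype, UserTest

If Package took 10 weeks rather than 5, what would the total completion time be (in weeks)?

As given, the longest chain is UserTest→Iterate→Pricing→Support = 1+8+8+6 = 23, so the finish is 23 weeks.
Package has 7 weeks of float (longest path through it is 16).
No other chain overtakes it, so the finish is 23 weeks.

23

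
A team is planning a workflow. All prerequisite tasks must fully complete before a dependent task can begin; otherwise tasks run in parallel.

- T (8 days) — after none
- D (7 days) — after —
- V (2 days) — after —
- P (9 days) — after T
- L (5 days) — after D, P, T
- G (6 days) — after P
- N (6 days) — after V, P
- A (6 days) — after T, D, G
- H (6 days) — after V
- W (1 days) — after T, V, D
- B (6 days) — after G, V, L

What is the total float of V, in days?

T→P→G→A = 8+9+6+6 = 29 sets the makespan at 29 days.
V finishes as early as 2 and must finish by 23.
Slack of V = 21 − 0 = 21 days.

21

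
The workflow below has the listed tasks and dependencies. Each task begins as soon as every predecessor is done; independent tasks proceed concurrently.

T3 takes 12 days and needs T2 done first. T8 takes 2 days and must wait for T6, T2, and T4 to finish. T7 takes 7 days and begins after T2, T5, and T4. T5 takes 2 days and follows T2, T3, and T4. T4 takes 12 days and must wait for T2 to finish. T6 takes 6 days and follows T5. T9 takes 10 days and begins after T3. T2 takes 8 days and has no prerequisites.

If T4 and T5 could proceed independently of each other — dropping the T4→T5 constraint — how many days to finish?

30

Original critical path: T2→T3→T5→T6→T8 = 8+12+2+6+2 = 30 ⇒ 30 days.
Dropping T4→T5 doesn't change T5's earliest start (20); another predecessor still binds.
After: T2→T3→T5→T6→T8 = 8+12+2+6+2 = 30 → 30 days.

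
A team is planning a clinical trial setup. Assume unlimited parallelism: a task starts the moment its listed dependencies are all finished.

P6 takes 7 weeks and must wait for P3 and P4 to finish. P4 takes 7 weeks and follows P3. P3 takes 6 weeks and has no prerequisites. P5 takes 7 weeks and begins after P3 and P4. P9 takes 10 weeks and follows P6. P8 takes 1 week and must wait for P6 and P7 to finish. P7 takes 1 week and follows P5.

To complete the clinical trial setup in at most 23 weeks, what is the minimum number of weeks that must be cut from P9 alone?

Current finish: 30 weeks; target: 23.
P9 is on every critical path, so each week cut from P9 cuts the finish by one (this holds down to a finish of 22).
Need 30 − 23 = 7 weeks off P9 → P9 becomes 3 weeks, finish becomes 23.

7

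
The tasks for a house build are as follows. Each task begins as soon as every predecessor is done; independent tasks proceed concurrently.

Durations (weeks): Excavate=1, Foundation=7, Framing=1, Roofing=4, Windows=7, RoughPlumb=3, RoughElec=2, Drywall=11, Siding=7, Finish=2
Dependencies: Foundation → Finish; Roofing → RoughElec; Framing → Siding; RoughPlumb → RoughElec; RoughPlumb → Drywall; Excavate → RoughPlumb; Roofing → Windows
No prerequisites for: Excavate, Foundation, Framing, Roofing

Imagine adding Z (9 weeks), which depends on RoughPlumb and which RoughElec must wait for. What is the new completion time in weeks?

Originally the house build takes 15 weeks.
With Z inserted, RoughElec now waits for max(Roofing, RoughPlumb, Z).
New critical path: Excavate→RoughPlumb→Z→RoughElec = 1+3+9+2 = 15 ⇒ 15 weeks.

15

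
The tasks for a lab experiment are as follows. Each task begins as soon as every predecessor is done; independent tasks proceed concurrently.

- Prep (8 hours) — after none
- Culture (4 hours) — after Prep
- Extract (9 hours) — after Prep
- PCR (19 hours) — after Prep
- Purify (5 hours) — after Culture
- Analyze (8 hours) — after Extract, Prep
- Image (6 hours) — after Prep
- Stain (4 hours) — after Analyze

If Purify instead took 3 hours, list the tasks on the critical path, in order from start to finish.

Baseline: Prep→Extract→Analyze→Stain = 8+9+8+4 = 29 → 29 hours.
Purify has 12 hours of float (longest path through it is 17).
The critical path is still Prep→Extract→Analyze→Stain; finish is now 29 hours.

Prep, Extract, Analyze, Stain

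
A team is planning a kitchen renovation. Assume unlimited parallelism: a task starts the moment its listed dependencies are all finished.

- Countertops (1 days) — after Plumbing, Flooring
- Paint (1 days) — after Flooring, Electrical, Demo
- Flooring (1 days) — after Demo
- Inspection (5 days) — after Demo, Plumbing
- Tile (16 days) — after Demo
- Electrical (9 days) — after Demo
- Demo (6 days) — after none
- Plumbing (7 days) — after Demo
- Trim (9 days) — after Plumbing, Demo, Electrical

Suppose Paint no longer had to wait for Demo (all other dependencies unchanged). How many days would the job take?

24

Before: longest chain Demo→Electrical→Trim = 6+9+9 = 24, finish 24.
Dropping Demo→Paint doesn't change Paint's earliest start (15); another predecessor still binds.
After: Demo→Electrical→Trim = 6+9+9 = 24 → 24 days.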